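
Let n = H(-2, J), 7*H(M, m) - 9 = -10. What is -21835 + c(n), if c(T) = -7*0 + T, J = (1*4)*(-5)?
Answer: -152846/7 ≈ -21835.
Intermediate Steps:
J = -20 (J = 4*(-5) = -20)
H(M, m) = -1/7 (H(M, m) = 9/7 + (1/7)*(-10) = 9/7 - 10/7 = -1/7)
n = -1/7 ≈ -0.14286
c(T) = T (c(T) = 0 + T = T)
-21835 + c(n) = -21835 - 1/7 = -152846/7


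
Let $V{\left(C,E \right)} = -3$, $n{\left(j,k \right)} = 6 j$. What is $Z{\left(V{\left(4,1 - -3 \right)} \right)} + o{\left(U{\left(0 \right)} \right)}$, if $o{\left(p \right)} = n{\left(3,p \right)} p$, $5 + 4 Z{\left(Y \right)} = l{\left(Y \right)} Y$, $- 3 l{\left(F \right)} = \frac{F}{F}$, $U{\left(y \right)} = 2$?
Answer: $35$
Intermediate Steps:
$l{\left(F \right)} = - \frac{1}{3}$ ($l{\left(F \right)} = - \frac{F \frac{1}{F}}{3} = \left(- \frac{1}{3}\right) 1 = - \frac{1}{3}$)
$Z{\left(Y \right)} = - \frac{5}{4} - \frac{Y}{12}$ ($Z{\left(Y \right)} = - \frac{5}{4} + \frac{\left(- \frac{1}{3}\right) Y}{4} = - \frac{5}{4} - \frac{Y}{12}$)
$o{\left(p \right)} = 18 p$ ($o{\left(p \right)} = 6 \cdot 3 p = 18 p$)
$Z{\left(V{\left(4,1 - -3 \right)} \right)} + o{\left(U{\left(0 \right)} \right)} = \left(- \frac{5}{4} - - \frac{1}{4}\right) + 18 \cdot 2 = \left(- \frac{5}{4} + \frac{1}{4}\right) + 36 = -1 + 36 = 35$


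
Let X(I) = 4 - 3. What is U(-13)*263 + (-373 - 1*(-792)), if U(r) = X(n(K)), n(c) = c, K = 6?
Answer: 682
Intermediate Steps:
X(I) = 1
U(r) = 1
U(-13)*263 + (-373 - 1*(-792)) = 1*263 + (-373 - 1*(-792)) = 263 + (-373 + 792) = 263 + 419 = 682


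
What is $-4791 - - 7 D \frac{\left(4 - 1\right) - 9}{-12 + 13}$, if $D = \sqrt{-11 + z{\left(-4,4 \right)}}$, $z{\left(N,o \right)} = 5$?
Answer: $-4791 - 42 i \sqrt{6} \approx -4791.0 - 102.88 i$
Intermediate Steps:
$D = i \sqrt{6}$ ($D = \sqrt{-11 + 5} = \sqrt{-6} = i \sqrt{6} \approx 2.4495 i$)
$-4791 - - 7 D \frac{\left(4 - 1\right) - 9}{-12 + 13} = -4791 - - 7 i \sqrt{6} \frac{\left(4 - 1\right) - 9}{-12 + 13} = -4791 - - 7 i \sqrt{6} \frac{\left(4 - 1\right) - 9}{1} = -4791 - - 7 i \sqrt{6} \left(3 - 9\right) 1 = -4791 - - 7 i \sqrt{6} \left(\left(-6\right) 1\right) = -4791 - - 7 i \sqrt{6} \left(-6\right) = -4791 - 42 i \sqrt{6}$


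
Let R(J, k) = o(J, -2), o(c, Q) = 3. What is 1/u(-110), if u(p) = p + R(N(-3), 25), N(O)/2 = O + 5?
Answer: -1/107 ≈ -0.0093458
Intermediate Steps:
N(O) = 10 + 2*O (N(O) = 2*(O + 5) = 2*(5 + O) = 10 + 2*O)
R(J, k) = 3
u(p) = 3 + p (u(p) = p + 3 = 3 + p)
1/u(-110) = 1/(3 - 110) = 1/(-107) = -1/107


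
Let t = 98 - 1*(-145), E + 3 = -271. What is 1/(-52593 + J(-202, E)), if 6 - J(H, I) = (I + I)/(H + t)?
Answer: -41/2155519 ≈ -1.9021e-5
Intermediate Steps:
E = -274 (E = -3 - 271 = -274)
t = 243 (t = 98 + 145 = 243)
J(H, I) = 6 - 2*I/(243 + H) (J(H, I) = 6 - (I + I)/(H + 243) = 6 - 2*I/(243 + H))
1/(-52593 + J(-202, E)) = 1/(-52593 + 2*(729 - 1*(-274) + 3*(-202))/(243 - 202)) = 1/(-52593 + 2*(729 + 274 - 606)/41) = 1/(-52593 + 2*(1/41)*397) = 1/(-52593 + 794/41) = 1/(-2155519/41) = -41/2155519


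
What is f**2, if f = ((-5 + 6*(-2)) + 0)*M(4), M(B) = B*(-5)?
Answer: 115600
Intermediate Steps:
M(B) = -5*B
f = 340 (f = ((-5 + 6*(-2)) + 0)*(-5*4) = ((-5 - 12) + 0)*(-20) = (-17 + 0)*(-20) = -17*(-20) = 340)
f**2 = 340**2 = 115600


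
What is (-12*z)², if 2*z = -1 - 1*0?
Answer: 36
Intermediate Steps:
z = -½ (z = (-1 - 1*0)/2 = (-1 + 0)/2 = (½)*(-1) = -½ ≈ -0.50000)
(-12*z)² = (-12*(-½))² = 6² = 36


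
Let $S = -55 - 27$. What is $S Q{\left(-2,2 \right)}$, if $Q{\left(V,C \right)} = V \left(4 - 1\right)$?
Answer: $492$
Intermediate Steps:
$Q{\left(V,C \right)} = 3 V$ ($Q{\left(V,C \right)} = V 3 = 3 V$)
$S = -82$ ($S = -55 - 27 = -82$)
$S Q{\left(-2,2 \right)} = - 82 \cdot 3 \left(-2\right) = \left(-82\right) \left(-6\right) = 492$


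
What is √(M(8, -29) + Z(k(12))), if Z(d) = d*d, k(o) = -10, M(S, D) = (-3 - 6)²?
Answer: √181 ≈ 13.454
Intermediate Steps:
M(S, D) = 81 (M(S, D) = (-9)² = 81)
Z(d) = d²
√(M(8, -29) + Z(k(12))) = √(81 + (-10)²) = √(81 + 100) = √181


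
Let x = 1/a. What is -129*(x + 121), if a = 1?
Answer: -15738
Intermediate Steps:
x = 1 (x = 1/1 = 1)
-129*(x + 121) = -129*(1 + 121) = -129*122 = -15738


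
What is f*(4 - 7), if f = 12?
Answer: -36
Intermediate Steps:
f*(4 - 7) = 12*(4 - 7) = 12*(-3) = -36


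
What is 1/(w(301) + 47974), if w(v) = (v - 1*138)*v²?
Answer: 1/14815937 ≈ 6.7495e-8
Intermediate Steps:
w(v) = v²*(-138 + v) (w(v) = (v - 138)*v² = (-138 + v)*v² = v²*(-138 + v))
1/(w(301) + 47974) = 1/(301²*(-138 + 301) + 47974) = 1/(90601*163 + 47974) = 1/(14767963 + 47974) = 1/14815937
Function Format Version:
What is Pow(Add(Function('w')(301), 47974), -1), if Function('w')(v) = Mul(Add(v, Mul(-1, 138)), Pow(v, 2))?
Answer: Rational(1, 14815937) ≈ 6.7495e-8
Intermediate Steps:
Function('w')(v) = Mul(Pow(v, 2), Add(-138, v)) (Function('w')(v) = Mul(Add(v, -138), Pow(v, 2)) = Mul(Add(-138, v), Pow(v, 2)) = Mul(Pow(v, 2), Add(-138, v)))
Pow(Add(Function('w')(301), 47974), -1) = Pow(Add(Mul(Pow(301, 2), Add(-138, 301)), 47974), -1) = Pow(Add(Mul(90601, 163), 47974), -1) = Pow(Add(14767963, 47974), -1) = Pow(14815937, -1) = Rational(1, 14815937)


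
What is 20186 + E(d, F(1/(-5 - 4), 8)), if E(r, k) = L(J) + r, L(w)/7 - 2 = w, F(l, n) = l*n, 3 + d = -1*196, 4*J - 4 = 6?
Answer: 40037/2 ≈ 20019.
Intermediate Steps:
J = 5/2 (J = 1 + (¼)*6 = 1 + 3/2 = 5/2 ≈ 2.5000)
d = -199 (d = -3 - 1*196 = -3 - 196 = -199)
L(w) = 14 + 7*w
E(r, k) = 63/2 + r (E(r, k) = (14 + 7*(5/2)) + r = (14 + 35/2) + r = 63/2 + r)
20186 + E(d, F(1/(-5 - 4), 8)) = 20186 + (63/2 - 199) = 20186 - 335/2 = 40037/2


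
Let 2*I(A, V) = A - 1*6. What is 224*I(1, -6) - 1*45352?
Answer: -45912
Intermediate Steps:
I(A, V) = -3 + A/2 (I(A, V) = (A - 1*6)/2 = (A - 6)/2 = (-6 + A)/2 = -3 + A/2)
224*I(1, -6) - 1*45352 = 224*(-3 + (½)*1) - 1*45352 = 224*(-3 + ½) - 45352 = 224*(-5/2) - 45352 = -560 - 45352 = -45912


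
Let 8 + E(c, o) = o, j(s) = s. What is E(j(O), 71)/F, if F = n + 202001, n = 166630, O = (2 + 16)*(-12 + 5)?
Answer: 7/40959 ≈ 0.00017090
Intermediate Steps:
O = -126 (O = 18*(-7) = -126)
E(c, o) = -8 + o
F = 368631 (F = 166630 + 202001 = 368631)
E(j(O), 71)/F = (-8 + 71)/368631 = 63*(1/368631) = 7/40959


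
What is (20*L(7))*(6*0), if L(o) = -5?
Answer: 0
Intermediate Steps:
(20*L(7))*(6*0) = (20*(-5))*(6*0) = -100*0 = 0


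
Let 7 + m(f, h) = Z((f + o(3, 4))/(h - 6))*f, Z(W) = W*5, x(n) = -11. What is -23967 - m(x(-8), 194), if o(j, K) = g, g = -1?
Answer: -1126285/47 ≈ -23964.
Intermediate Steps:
o(j, K) = -1
Z(W) = 5*W
m(f, h) = -7 + 5*f*(-1 + f)/(-6 + h) (m(f, h) = -7 + (5*((f - 1)/(h - 6)))*f = -7 + (5*((-1 + f)/(-6 + h)))*f = -7 + (5*(-1 + f)/(-6 + h))*f = -7 + 5*f*(-1 + f)/(-6 + h))
-23967 - m(x(-8), 194) = -23967 - (42 - 7*194 + 5*(-11)*(-1 - 11))/(-6 + 194) = -23967 - (42 - 1358 + 5*(-11)*(-12))/188 = -23967 - (42 - 1358 + 660)/188 = -23967 - (-656)/188 = -23967 - 1*(-164/47) = -23967 + 164/47 = -1126285/47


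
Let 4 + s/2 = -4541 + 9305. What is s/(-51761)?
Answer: -9520/51761 ≈ -0.18392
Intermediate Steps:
s = 9520 (s = -8 + 2*(-4541 + 9305) = -8 + 2*4764 = -8 + 9528 = 9520)
s/(-51761) = 9520/(-51761) = 9520*(-1/51761) = -9520/51761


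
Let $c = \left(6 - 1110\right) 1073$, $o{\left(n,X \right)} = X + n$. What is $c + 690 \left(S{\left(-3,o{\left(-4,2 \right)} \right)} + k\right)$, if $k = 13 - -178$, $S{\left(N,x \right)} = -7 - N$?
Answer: $-1055562$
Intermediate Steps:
$c = -1184592$ ($c = \left(-1104\right) 1073 = -1184592$)
$k = 191$ ($k = 13 + 178 = 191$)
$c + 690 \left(S{\left(-3,o{\left(-4,2 \right)} \right)} + k\right) = -1184592 + 690 \left(\left(-7 - -3\right) + 191\right) = -1184592 + 690 \left(\left(-7 + 3\right) + 191\right) = -1184592 + 690 \left(-4 + 191\right) = -1184592 + 690 \cdot 187 = -1184592 + 129030 = -1055562$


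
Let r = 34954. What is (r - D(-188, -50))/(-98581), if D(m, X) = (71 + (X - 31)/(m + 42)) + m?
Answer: -5120285/14392826 ≈ -0.35575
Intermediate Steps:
D(m, X) = 71 + m + (-31 + X)/(42 + m) (D(m, X) = (71 + (-31 + X)/(42 + m)) + m = 71 + m + (-31 + X)/(42 + m))
(r - D(-188, -50))/(-98581) = (34954 - (2951 - 50 + (-188)² + 113*(-188))/(42 - 188))/(-98581) = (34954 - (2951 - 50 + 35344 - 21244)/(-146))*(-1/98581) = (34954 - (-1)*17001/146)*(-1/98581) = (34954 - 1*(-17001/146))*(-1/98581) = (34954 + 17001/146)*(-1/98581) = (5120285/146)*(-1/98581) = -5120285/14392826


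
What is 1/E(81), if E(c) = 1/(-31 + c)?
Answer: 50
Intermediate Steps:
1/E(81) = 1/(1/(-31 + 81)) = 1/(1/50) = 50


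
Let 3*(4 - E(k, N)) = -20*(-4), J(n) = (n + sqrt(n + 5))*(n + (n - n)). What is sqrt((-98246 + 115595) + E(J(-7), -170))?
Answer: sqrt(155937)/3 ≈ 131.63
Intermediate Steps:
J(n) = n*(n + sqrt(5 + n)) (J(n) = (n + sqrt(5 + n))*(n + 0) = (n + sqrt(5 + n))*n = n*(n + sqrt(5 + n)))
E(k, N) = -68/3 (E(k, N) = 4 - (-20)*(-4)/3 = 4 - 1/3*80 = 4 - 80/3 = -68/3)
sqrt((-98246 + 115595) + E(J(-7), -170)) = sqrt((-98246 + 115595) - 68/3) = sqrt(17349 - 68/3) = sqrt(51979/3) = sqrt(155937)/3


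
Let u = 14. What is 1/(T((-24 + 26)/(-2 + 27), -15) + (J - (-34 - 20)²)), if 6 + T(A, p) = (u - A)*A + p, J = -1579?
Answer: -625/2821804 ≈ -0.00022149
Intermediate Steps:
T(A, p) = -6 + p + A*(14 - A) (T(A, p) = -6 + ((14 - A)*A + p) = -6 + (A*(14 - A) + p) = -6 + (p + A*(14 - A)) = -6 + p + A*(14 - A))
1/(T((-24 + 26)/(-2 + 27), -15) + (J - (-34 - 20)²)) = 1/((-6 - 15 - ((-24 + 26)/(-2 + 27))² + 14*((-24 + 26)/(-2 + 27))) + (-1579 - (-34 - 20)²)) = 1/((-6 - 15 - (2/25)² + 14*(2/25)) + (-1579 - 1*(-54)²)) = 1/((-6 - 15 - (2*(1/25))² + 14*(2*(1/25))) + (-1579 - 1*2916)) = 1/((-6 - 15 - (2/25)² + 14*(2/25)) + (-1579 - 2916)) = 1/((-6 - 15 - 1*4/625 + 28/25) - 4495) = 1/((-6 - 15 - 4/625 + 28/25) - 4495) = 1/(-12429/625 - 4495) = 1/(-2821804/625) = -625/2821804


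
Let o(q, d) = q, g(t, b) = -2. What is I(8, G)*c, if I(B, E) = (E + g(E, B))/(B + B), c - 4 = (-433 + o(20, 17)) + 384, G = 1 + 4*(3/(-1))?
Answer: 325/16 ≈ 20.313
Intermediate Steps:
G = -11 (G = 1 + 4*(3*(-1)) = 1 + 4*(-3) = 1 - 12 = -11)
c = -25 (c = 4 + ((-433 + 20) + 384) = 4 + (-413 + 384) = 4 - 29 = -25)
I(B, E) = (-2 + E)/(2*B) (I(B, E) = (E - 2)/(B + B) = (-2 + E)/((2*B)) = (-2 + E)*(1/(2*B)) = (-2 + E)/(2*B))
I(8, G)*c = ((½)*(-2 - 11)/8)*(-25) = ((½)*(⅛)*(-13))*(-25) = -13/16*(-25) = 325/16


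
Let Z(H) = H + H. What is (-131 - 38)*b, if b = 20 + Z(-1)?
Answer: -3042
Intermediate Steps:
Z(H) = 2*H
b = 18 (b = 20 + 2*(-1) = 20 - 2 = 18)
(-131 - 38)*b = (-131 - 38)*18 = -169*18 = -3042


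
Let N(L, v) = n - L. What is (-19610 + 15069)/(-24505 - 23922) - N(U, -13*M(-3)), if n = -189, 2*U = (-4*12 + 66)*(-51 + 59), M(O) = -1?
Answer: 12643988/48427 ≈ 261.09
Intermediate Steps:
U = 72 (U = ((-4*12 + 66)*(-51 + 59))/2 = ((-48 + 66)*8)/2 = (18*8)/2 = (½)*144 = 72)
N(L, v) = -189 - L
(-19610 + 15069)/(-24505 - 23922) - N(U, -13*M(-3)) = (-19610 + 15069)/(-24505 - 23922) - (-189 - 1*72) = -4541/(-48427) - (-189 - 72) = -4541*(-1/48427) - 1*(-261) = 4541/48427 + 261 = 12643988/48427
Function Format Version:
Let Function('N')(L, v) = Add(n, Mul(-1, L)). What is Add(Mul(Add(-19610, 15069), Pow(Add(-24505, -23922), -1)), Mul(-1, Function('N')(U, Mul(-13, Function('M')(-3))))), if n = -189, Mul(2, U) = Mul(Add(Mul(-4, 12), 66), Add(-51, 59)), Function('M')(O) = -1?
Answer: Rational(12643988, 48427) ≈ 261.09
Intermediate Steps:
U = 72 (U = Mul(Rational(1, 2), Mul(Add(Mul(-4, 12), 66), Add(-51, 59))) = Mul(Rational(1, 2), Mul(Add(-48, 66), 8)) = Mul(Rational(1, 2), Mul(18, 8)) = Mul(Rational(1, 2), 144) = 72)
Function('N')(L, v) = Add(-189, Mul(-1, L))
Add(Mul(Add(-19610, 15069), Pow(Add(-24505, -23922), -1)), Mul(-1, Function('N')(U, Mul(-13, Function('M')(-3))))) = Add(Mul(Add(-19610, 15069), Pow(Add(-24505, -23922), -1)), Mul(-1, Add(-189, Mul(-1, 72)))) = Add(Mul(-4541, Pow(-48427, -1)), Mul(-1, Add(-189, -72))) = Add(Mul(-4541, Rational(-1, 48427)), Mul(-1, -261)) = Add(Rational(4541, 48427), 261) = Rational(12643988, 48427)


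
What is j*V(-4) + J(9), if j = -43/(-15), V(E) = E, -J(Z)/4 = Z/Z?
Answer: -232/15 ≈ -15.467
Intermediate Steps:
J(Z) = -4 (J(Z) = -4*Z/Z = -4*1 = -4)
j = 43/15 (j = -43*(-1/15) = 43/15 ≈ 2.8667)
j*V(-4) + J(9) = (43/15)*(-4) - 4 = -172/15 - 4 = -232/15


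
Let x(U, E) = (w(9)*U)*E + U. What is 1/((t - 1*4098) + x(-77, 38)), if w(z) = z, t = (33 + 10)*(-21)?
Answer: -1/31412 ≈ -3.1835e-5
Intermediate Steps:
t = -903 (t = 43*(-21) = -903)
x(U, E) = U + 9*E*U (x(U, E) = (9*U)*E + U = 9*E*U + U = U + 9*E*U)
1/((t - 1*4098) + x(-77, 38)) = 1/((-903 - 1*4098) - 77*(1 + 9*38)) = 1/((-903 - 4098) - 77*(1 + 342)) = 1/(-5001 - 77*343) = 1/(-5001 - 26411) = 1/(-31412) = -1/31412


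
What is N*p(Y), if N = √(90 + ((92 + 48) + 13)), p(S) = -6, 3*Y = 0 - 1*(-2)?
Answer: -54*√3 ≈ -93.531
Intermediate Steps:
Y = ⅔ (Y = (0 - 1*(-2))/3 = (0 + 2)/3 = (⅓)*2 = ⅔ ≈ 0.66667)
N = 9*√3 (N = √(90 + (140 + 13)) = √(90 + 153) = √243 = 9*√3 ≈ 15.588)
N*p(Y) = (9*√3)*(-6) = -54*√3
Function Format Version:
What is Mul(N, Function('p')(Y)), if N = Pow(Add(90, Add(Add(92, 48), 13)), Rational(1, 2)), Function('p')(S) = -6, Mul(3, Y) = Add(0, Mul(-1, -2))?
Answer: Mul(-54, Pow(3, Rational(1, 2))) ≈ -93.531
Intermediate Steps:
Y = Rational(2, 3) (Y = Mul(Rational(1, 3), Add(0, Mul(-1, -2))) = Mul(Rational(1, 3), Add(0, 2)) = Mul(Rational(1, 3), 2) = Rational(2, 3) ≈ 0.66667)
N = Mul(9, Pow(3, Rational(1, 2))) (N = Pow(Add(90, Add(140, 13)), Rational(1, 2)) = Pow(Add(90, 153), Rational(1, 2)) = Pow(243, Rational(1, 2)) = Mul(9, Pow(3, Rational(1, 2))) ≈ 15.588)
Mul(N, Function('p')(Y)) = Mul(Mul(9, Pow(3, Rational(1, 2))), -6) = Mul(-54, Pow(3, Rational(1, 2)))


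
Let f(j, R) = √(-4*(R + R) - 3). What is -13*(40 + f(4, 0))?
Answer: -520 - 13*I*√3 ≈ -520.0 - 22.517*I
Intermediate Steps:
f(j, R) = √(-3 - 8*R) (f(j, R) = √(-8*R - 3) = √(-3 - 8*R))
-13*(40 + f(4, 0)) = -13*(40 + √(-3 - 8*0)) = -13*(40 + √(-3 + 0)) = -13*(40 + √(-3)) = -13*(40 + I*√3) = -520 - 13*I*√3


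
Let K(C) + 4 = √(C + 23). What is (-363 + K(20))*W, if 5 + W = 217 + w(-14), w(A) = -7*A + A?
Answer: -108632 + 296*√43 ≈ -1.0669e+5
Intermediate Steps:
w(A) = -6*A
W = 296 (W = -5 + (217 - 6*(-14)) = -5 + (217 + 84) = -5 + 301 = 296)
K(C) = -4 + √(23 + C) (K(C) = -4 + √(C + 23) = -4 + √(23 + C))
(-363 + K(20))*W = (-363 + (-4 + √(23 + 20)))*296 = (-363 + (-4 + √43))*296 = (-367 + √43)*296 = -108632 + 296*√43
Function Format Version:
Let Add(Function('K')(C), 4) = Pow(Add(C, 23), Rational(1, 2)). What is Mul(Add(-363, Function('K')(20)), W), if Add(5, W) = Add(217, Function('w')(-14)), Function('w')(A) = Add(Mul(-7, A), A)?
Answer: Add(-108632, Mul(296, Pow(43, Rational(1, 2)))) ≈ -1.0669e+5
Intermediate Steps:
Function('w')(A) = Mul(-6, A)
W = 296 (W = Add(-5, Add(217, Mul(-6, -14))) = Add(-5, Add(217, 84)) = Add(-5, 301) = 296)
Function('K')(C) = Add(-4, Pow(Add(23, C), Rational(1, 2))) (Function('K')(C) = Add(-4, Pow(Add(C, 23), Rational(1, 2))) = Add(-4, Pow(Add(23, C), Rational(1, 2))))
Mul(Add(-363, Function('K')(20)), W) = Mul(Add(-363, Add(-4, Pow(Add(23, 20), Rational(1, 2)))), 296) = Mul(Add(-363, Add(-4, Pow(43, Rational(1, 2)))), 296) = Mul(Add(-367, Pow(43, Rational(1, 2))), 296) = Add(-108632, Mul(296, Pow(43, Rational(1, 2))))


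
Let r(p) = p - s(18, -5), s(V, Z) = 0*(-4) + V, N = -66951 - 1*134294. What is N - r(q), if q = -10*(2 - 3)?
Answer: -201237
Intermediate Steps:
N = -201245 (N = -66951 - 134294 = -201245)
q = 10 (q = -10*(-1) = 10)
s(V, Z) = V (s(V, Z) = 0 + V = V)
r(p) = -18 + p (r(p) = p - 1*18 = p - 18 = -18 + p)
N - r(q) = -201245 - (-18 + 10) = -201245 - 1*(-8) = -201245 + 8 = -201237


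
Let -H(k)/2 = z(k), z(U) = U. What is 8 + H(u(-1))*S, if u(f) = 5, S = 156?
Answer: -1552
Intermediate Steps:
H(k) = -2*k
8 + H(u(-1))*S = 8 - 2*5*156 = 8 - 10*156 = 8 - 1560 = -1552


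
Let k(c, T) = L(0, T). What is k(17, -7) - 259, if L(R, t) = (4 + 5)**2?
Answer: -178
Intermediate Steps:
L(R, t) = 81 (L(R, t) = 9**2 = 81)
k(c, T) = 81
k(17, -7) - 259 = 81 - 259 = -178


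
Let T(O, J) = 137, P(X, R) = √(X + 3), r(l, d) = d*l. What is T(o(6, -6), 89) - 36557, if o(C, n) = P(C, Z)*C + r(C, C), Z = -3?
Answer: -36420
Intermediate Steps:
P(X, R) = √(3 + X)
o(C, n) = C² + C*√(3 + C) (o(C, n) = √(3 + C)*C + C*C = C*√(3 + C) + C² = C² + C*√(3 + C))
T(o(6, -6), 89) - 36557 = 137 - 36557 = -36420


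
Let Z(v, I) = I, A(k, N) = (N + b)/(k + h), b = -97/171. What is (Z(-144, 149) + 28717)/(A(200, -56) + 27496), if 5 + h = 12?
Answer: 1021769802/973266239 ≈ 1.0498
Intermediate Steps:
h = 7 (h = -5 + 12 = 7)
b = -97/171 (b = -97*1/171 = -97/171 ≈ -0.56725)
A(k, N) = (-97/171 + N)/(7 + k) (A(k, N) = (N - 97/171)/(k + 7) = (-97/171 + N)/(7 + k))
(Z(-144, 149) + 28717)/(A(200, -56) + 27496) = (149 + 28717)/((-97/171 - 56)/(7 + 200) + 27496) = 28866/(-9673/171/207 + 27496) = 28866/((1/207)*(-9673/171) + 27496) = 28866/(-9673/35397 + 27496) = 28866/(973266239/35397) = 28866*(35397/973266239) = 1021769802/973266239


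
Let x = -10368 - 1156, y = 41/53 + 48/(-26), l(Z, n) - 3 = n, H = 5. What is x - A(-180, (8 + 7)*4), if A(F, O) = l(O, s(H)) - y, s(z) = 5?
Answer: -7946287/689 ≈ -11533.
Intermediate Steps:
l(Z, n) = 3 + n
y = -739/689 (y = 41*(1/53) + 48*(-1/26) = 41/53 - 24/13 = -739/689 ≈ -1.0726)
A(F, O) = 6251/689 (A(F, O) = (3 + 5) - 1*(-739/689) = 8 + 739/689 = 6251/689)
x = -11524
x - A(-180, (8 + 7)*4) = -11524 - 1*6251/689 = -11524 - 6251/689 = -7946287/689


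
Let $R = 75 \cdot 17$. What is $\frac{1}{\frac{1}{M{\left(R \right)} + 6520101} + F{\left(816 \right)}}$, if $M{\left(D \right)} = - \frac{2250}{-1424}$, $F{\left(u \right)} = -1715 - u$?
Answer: $- \frac{4642313037}{11749694295935} \approx -0.0003951$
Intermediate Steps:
$R = 1275$
$M{\left(D \right)} = \frac{1125}{712}$ ($M{\left(D \right)} = \left(-2250\right) \left(- \frac{1}{1424}\right) = \frac{1125}{712}$)
$\frac{1}{\frac{1}{M{\left(R \right)} + 6520101} + F{\left(816 \right)}} = \frac{1}{\frac{1}{\frac{1125}{712} + 6520101} - 2531} = \frac{1}{\frac{1}{\frac{4642313037}{712}} - 2531} = \frac{1}{\frac{712}{4642313037} - 2531} = \frac{1}{- \frac{11749694295935}{4642313037}} = - \frac{4642313037}{11749694295935}$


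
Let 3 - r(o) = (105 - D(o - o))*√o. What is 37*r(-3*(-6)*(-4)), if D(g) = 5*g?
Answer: 111 - 23310*I*√2 ≈ 111.0 - 32965.0*I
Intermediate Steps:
r(o) = 3 - 105*√o (r(o) = 3 - (105 - 5*(o - o))*√o = 3 - (105 - 5*0)*√o = 3 - (105 - 1*0)*√o = 3 - (105 + 0)*√o = 3 - 105*√o)
37*r(-3*(-6)*(-4)) = 37*(3 - 105*6*I*√2) = 37*(3 - 630*I*√2) = 111 - 23310*I*√2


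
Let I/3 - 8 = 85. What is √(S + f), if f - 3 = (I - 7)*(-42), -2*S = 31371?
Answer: I*√108426/2 ≈ 164.64*I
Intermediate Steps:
I = 279 (I = 24 + 3*85 = 24 + 255 = 279)
S = -31371/2 (S = -½*31371 = -31371/2 ≈ -15686.)
f = -11421 (f = 3 + (279 - 7)*(-42) = 3 + 272*(-42) = 3 - 11424 = -11421)
√(S + f) = √(-31371/2 - 11421) = √(-54213/2) = I*√108426/2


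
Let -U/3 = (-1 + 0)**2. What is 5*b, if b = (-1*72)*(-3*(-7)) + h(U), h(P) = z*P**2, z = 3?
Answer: -7425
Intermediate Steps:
U = -3 (U = -3*(-1 + 0)**2 = -3*(-1)**2 = -3*1 = -3)
h(P) = 3*P**2
b = -1485 (b = (-1*72)*(-3*(-7)) + 3*(-3)**2 = -72*21 + 3*9 = -1512 + 27 = -1485)
5*b = 5*(-1485) = -7425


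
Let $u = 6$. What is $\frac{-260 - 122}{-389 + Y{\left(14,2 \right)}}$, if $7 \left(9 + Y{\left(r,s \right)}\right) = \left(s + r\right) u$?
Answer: $\frac{1337}{1345} \approx 0.99405$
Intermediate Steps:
$Y{\left(r,s \right)} = -9 + \frac{6 r}{7} + \frac{6 s}{7}$ ($Y{\left(r,s \right)} = -9 + \frac{\left(s + r\right) 6}{7} = -9 + \frac{\left(r + s\right) 6}{7} = -9 + \frac{6 r + 6 s}{7} = -9 + \left(\frac{6 r}{7} + \frac{6 s}{7}\right) = -9 + \frac{6 r}{7} + \frac{6 s}{7}$)
$\frac{-260 - 122}{-389 + Y{\left(14,2 \right)}} = \frac{-260 - 122}{-389 + \left(-9 + \frac{6}{7} \cdot 14 + \frac{6}{7} \cdot 2\right)} = - \frac{382}{-389 + \left(-9 + 12 + \frac{12}{7}\right)} = - \frac{382}{-389 + \frac{33}{7}} = - \frac{382}{- \frac{2690}{7}} = \left(-382\right) \left(- \frac{7}{2690}\right) = \frac{1337}{1345}$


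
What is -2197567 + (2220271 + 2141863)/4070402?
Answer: -27779430900/12641 ≈ -2.1976e+6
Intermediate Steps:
-2197567 + (2220271 + 2141863)/4070402 = -2197567 + 4362134*(1/4070402) = -2197567 + 13547/12641 = -27779430900/12641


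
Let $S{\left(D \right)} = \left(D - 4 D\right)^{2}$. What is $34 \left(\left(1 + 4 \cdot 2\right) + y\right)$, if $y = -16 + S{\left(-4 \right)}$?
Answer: $4658$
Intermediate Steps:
$S{\left(D \right)} = 9 D^{2}$ ($S{\left(D \right)} = \left(- 3 D\right)^{2} = 9 D^{2}$)
$y = 128$ ($y = -16 + 9 \left(-4\right)^{2} = -16 + 9 \cdot 16 = -16 + 144 = 128$)
$34 \left(\left(1 + 4 \cdot 2\right) + y\right) = 34 \left(\left(1 + 4 \cdot 2\right) + 128\right) = 34 \left(\left(1 + 8\right) + 128\right) = 34 \left(9 + 128\right) = 34 \cdot 137 = 4658$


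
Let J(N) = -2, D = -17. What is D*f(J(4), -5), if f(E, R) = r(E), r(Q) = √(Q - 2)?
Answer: -34*I ≈ -34.0*I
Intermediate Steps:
r(Q) = √(-2 + Q)
f(E, R) = √(-2 + E)
D*f(J(4), -5) = -17*√(-2 - 2) = -34*I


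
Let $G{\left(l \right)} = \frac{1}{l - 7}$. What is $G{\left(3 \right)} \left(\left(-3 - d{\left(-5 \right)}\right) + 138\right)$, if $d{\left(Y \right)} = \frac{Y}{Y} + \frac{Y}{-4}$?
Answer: $- \frac{531}{16} \approx -33.188$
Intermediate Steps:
$d{\left(Y \right)} = 1 - \frac{Y}{4}$ ($d{\left(Y \right)} = 1 + Y \left(- \frac{1}{4}\right) = 1 - \frac{Y}{4}$)
$G{\left(l \right)} = \frac{1}{-7 + l}$
$G{\left(3 \right)} \left(\left(-3 - d{\left(-5 \right)}\right) + 138\right) = \frac{\left(-3 - \left(1 - - \frac{5}{4}\right)\right) + 138}{-7 + 3} = \frac{\left(-3 - \left(1 + \frac{5}{4}\right)\right) + 138}{-4} = - \frac{\left(-3 - \frac{9}{4}\right) + 138}{4} = - \frac{- \frac{21}{4} + 138}{4} = \left(- \frac{1}{4}\right) \frac{531}{4} = - \frac{531}{16}$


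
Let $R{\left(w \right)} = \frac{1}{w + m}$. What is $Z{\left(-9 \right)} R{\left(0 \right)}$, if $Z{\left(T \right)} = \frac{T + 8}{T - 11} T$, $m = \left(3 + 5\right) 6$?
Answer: $- \frac{3}{320} \approx -0.009375$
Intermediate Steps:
$m = 48$ ($m = 8 \cdot 6 = 48$)
$R{\left(w \right)} = \frac{1}{48 + w}$ ($R{\left(w \right)} = \frac{1}{w + 48} = \frac{1}{48 + w}$)
$Z{\left(T \right)} = \frac{T \left(8 + T\right)}{-11 + T}$ ($Z{\left(T \right)} = \frac{8 + T}{-11 + T} T = \frac{T \left(8 + T\right)}{-11 + T}$)
$Z{\left(-9 \right)} R{\left(0 \right)} = \frac{\left(-9\right) \frac{1}{-11 - 9} \left(8 - 9\right)}{48 + 0} = \frac{\left(-9\right) \frac{1}{-20} \left(-1\right)}{48} = \left(-9\right) \left(- \frac{1}{20}\right) \left(-1\right) \frac{1}{48} = \left(- \frac{9}{20}\right) \frac{1}{48} = - \frac{3}{320}$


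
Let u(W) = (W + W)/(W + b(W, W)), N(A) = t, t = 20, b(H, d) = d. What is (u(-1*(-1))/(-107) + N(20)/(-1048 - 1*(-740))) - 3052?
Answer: -25146040/8239 ≈ -3052.1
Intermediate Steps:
N(A) = 20
u(W) = 1 (u(W) = (W + W)/(W + W) = (2*W)/((2*W)) = (2*W)*(1/(2*W)) = 1)
(u(-1*(-1))/(-107) + N(20)/(-1048 - 1*(-740))) - 3052 = (1/(-107) + 20/(-1048 - 1*(-740))) - 3052 = (1*(-1/107) + 20/(-1048 + 740)) - 3052 = (-1/107 + 20/(-308)) - 3052 = (-1/107 + 20*(-1/308)) - 3052 = (-1/107 - 5/77) - 3052 = -612/8239 - 3052 = -25146040/8239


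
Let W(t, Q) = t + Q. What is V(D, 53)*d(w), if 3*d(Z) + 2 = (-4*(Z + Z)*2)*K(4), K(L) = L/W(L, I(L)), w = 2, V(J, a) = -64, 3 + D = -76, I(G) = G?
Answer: 384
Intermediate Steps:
D = -79 (D = -3 - 76 = -79)
W(t, Q) = Q + t
K(L) = 1/2 (K(L) = L/(L + L) = L/((2*L)) = L*(1/(2*L)) = 1/2)
d(Z) = -2/3 - 8*Z/3 (d(Z) = -2/3 + ((-4*(Z + Z)*2)*(1/2))/3 = -2/3 + ((-8*Z*2)*(1/2))/3 = -2/3 + (-16*Z*(1/2))/3 = -2/3 + (-8*Z)/3 = -2/3 - 8*Z/3)
V(D, 53)*d(w) = -64*(-2/3 - 8/3*2) = -64*(-2/3 - 16/3) = -64*(-6) = 384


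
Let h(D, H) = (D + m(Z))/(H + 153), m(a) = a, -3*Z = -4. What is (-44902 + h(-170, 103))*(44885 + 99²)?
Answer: -471464986003/192 ≈ -2.4555e+9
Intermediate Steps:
Z = 4/3 (Z = -⅓*(-4) = 4/3 ≈ 1.3333)
h(D, H) = (4/3 + D)/(153 + H) (h(D, H) = (D + 4/3)/(H + 153) = (4/3 + D)/(153 + H))
(-44902 + h(-170, 103))*(44885 + 99²) = (-44902 + (4/3 - 170)/(153 + 103))*(44885 + 99²) = (-44902 - 506/3/256)*(44885 + 9801) = (-44902 + (1/256)*(-506/3))*54686 = (-44902 - 253/384)*54686 = -17242621/384*54686 = -471464986003/192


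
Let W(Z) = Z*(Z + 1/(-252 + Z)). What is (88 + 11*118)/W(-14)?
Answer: 26334/3725 ≈ 7.0695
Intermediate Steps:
(88 + 11*118)/W(-14) = (88 + 11*118)/((-14*(1 + (-14)**2 - 252*(-14))/(-252 - 14))) = (88 + 1298)/((-14*(1 + 196 + 3528)/(-266))) = 1386/((-14*(-1/266)*3725)) = 1386/(3725/19) = 1386*(19/3725) = 26334/3725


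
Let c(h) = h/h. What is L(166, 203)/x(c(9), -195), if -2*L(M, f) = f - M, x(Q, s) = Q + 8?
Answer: -37/18 ≈ -2.0556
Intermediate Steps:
c(h) = 1
x(Q, s) = 8 + Q
L(M, f) = M/2 - f/2 (L(M, f) = -(f - M)/2 = M/2 - f/2)
L(166, 203)/x(c(9), -195) = ((1/2)*166 - 1/2*203)/(8 + 1) = (83 - 203/2)/9 = -37/2*1/9 = -37/18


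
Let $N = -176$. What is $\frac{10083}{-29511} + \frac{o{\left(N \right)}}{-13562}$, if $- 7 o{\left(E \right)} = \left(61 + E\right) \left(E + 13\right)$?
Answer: $- \frac{134678609}{933865758} \approx -0.14422$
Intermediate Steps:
$o{\left(E \right)} = - \frac{\left(13 + E\right) \left(61 + E\right)}{7}$ ($o{\left(E \right)} = - \frac{\left(61 + E\right) \left(E + 13\right)}{7} = - \frac{\left(61 + E\right) \left(13 + E\right)}{7} = - \frac{\left(13 + E\right) \left(61 + E\right)}{7}$)
$\frac{10083}{-29511} + \frac{o{\left(N \right)}}{-13562} = \frac{10083}{-29511} + \frac{- \frac{793}{7} - - \frac{13024}{7} - \frac{\left(-176\right)^{2}}{7}}{-13562} = 10083 \left(- \frac{1}{29511}\right) + \left(- \frac{793}{7} + \frac{13024}{7} - \frac{30976}{7}\right) \left(- \frac{1}{13562}\right) = - \frac{3361}{9837} + \left(- \frac{793}{7} + \frac{13024}{7} - \frac{30976}{7}\right) \left(- \frac{1}{13562}\right) = - \frac{3361}{9837} - - \frac{18745}{94934} = - \frac{3361}{9837} + \frac{18745}{94934} = - \frac{134678609}{933865758}$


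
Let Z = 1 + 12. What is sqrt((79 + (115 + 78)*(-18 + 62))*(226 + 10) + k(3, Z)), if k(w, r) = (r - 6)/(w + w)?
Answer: sqrt(72819258)/6 ≈ 1422.2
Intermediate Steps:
Z = 13
k(w, r) = (-6 + r)/(2*w) (k(w, r) = (-6 + r)/((2*w)) = (-6 + r)*(1/(2*w)) = (-6 + r)/(2*w))
sqrt((79 + (115 + 78)*(-18 + 62))*(226 + 10) + k(3, Z)) = sqrt((79 + (115 + 78)*(-18 + 62))*(226 + 10) + (1/2)*(-6 + 13)/3) = sqrt((79 + 193*44)*236 + (1/2)*(1/3)*7) = sqrt((79 + 8492)*236 + 7/6) = sqrt(8571*236 + 7/6) = sqrt(2022756 + 7/6) = sqrt(12136543/6) = sqrt(72819258)/6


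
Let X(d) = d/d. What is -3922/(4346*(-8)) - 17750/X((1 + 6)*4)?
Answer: -5821963/328 ≈ -17750.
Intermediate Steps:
X(d) = 1
-3922/(4346*(-8)) - 17750/X((1 + 6)*4) = -3922/(4346*(-8)) - 17750/1 = -3922/(-34768) - 17750*1 = -3922*(-1/34768) - 17750 = 37/328 - 17750 = -5821963/328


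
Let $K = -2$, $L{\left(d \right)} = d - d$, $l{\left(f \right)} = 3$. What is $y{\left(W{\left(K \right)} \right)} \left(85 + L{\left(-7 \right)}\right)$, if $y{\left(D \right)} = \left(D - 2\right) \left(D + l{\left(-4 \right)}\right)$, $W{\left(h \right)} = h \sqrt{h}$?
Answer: $-1190 - 170 i \sqrt{2} \approx -1190.0 - 240.42 i$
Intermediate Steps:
$L{\left(d \right)} = 0$
$W{\left(h \right)} = h^{\frac{3}{2}}$
$y{\left(D \right)} = \left(-2 + D\right) \left(3 + D\right)$ ($y{\left(D \right)} = \left(D - 2\right) \left(D + 3\right) = \left(-2 + D\right) \left(3 + D\right)$)
$y{\left(W{\left(K \right)} \right)} \left(85 + L{\left(-7 \right)}\right) = \left(-6 + \left(-2\right)^{\frac{3}{2}} + \left(\left(-2\right)^{\frac{3}{2}}\right)^{2}\right) \left(85 + 0\right) = \left(-6 - 2 i \sqrt{2} + \left(- 2 i \sqrt{2}\right)^{2}\right) 85 = \left(-6 - 2 i \sqrt{2} - 8\right) 85 = \left(-14 - 2 i \sqrt{2}\right) 85 = -1190 - 170 i \sqrt{2}$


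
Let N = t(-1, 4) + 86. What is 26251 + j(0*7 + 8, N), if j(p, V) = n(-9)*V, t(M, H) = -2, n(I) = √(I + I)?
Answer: 26251 + 252*I*√2 ≈ 26251.0 + 356.38*I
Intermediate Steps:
n(I) = √2*√I (n(I) = √(2*I) = √2*√I)
N = 84 (N = -2 + 86 = 84)
j(p, V) = 3*I*V*√2 (j(p, V) = (√2*√(-9))*V = (√2*(3*I))*V = (3*I*√2)*V = 3*I*V*√2)
26251 + j(0*7 + 8, N) = 26251 + 3*I*84*√2 = 26251 + 252*I*√2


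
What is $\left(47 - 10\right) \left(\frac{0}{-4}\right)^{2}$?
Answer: $0$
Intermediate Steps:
$\left(47 - 10\right) \left(\frac{0}{-4}\right)^{2} = 37 \left(0 \left(- \frac{1}{4}\right)\right)^{2} = 37 \cdot 0^{2} = 37 \cdot 0 = 0$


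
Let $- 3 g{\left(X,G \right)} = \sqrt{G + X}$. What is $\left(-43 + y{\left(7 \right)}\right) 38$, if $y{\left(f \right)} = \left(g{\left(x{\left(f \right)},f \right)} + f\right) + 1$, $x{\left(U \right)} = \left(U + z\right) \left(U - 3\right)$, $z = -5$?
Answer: $-1330 - \frac{38 \sqrt{15}}{3} \approx -1379.1$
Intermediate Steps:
$x{\left(U \right)} = \left(-5 + U\right) \left(-3 + U\right)$ ($x{\left(U \right)} = \left(U - 5\right) \left(U - 3\right) = \left(-5 + U\right) \left(-3 + U\right)$)
$g{\left(X,G \right)} = - \frac{\sqrt{G + X}}{3}$
$y{\left(f \right)} = 1 + f - \frac{\sqrt{15 + f^{2} - 7 f}}{3}$ ($y{\left(f \right)} = \left(- \frac{\sqrt{f + \left(15 + f^{2} - 8 f\right)}}{3} + f\right) + 1 = \left(- \frac{\sqrt{15 + f^{2} - 7 f}}{3} + f\right) + 1 = \left(f - \frac{\sqrt{15 + f^{2} - 7 f}}{3}\right) + 1 = 1 + f - \frac{\sqrt{15 + f^{2} - 7 f}}{3}$)
$\left(-43 + y{\left(7 \right)}\right) 38 = \left(-43 + \left(1 + 7 - \frac{\sqrt{15 + 7^{2} - 49}}{3}\right)\right) 38 = \left(-43 + \left(1 + 7 - \frac{\sqrt{15 + 49 - 49}}{3}\right)\right) 38 = \left(-43 + \left(1 + 7 - \frac{\sqrt{15}}{3}\right)\right) 38 = \left(-43 + \left(8 - \frac{\sqrt{15}}{3}\right)\right) 38 = \left(-35 - \frac{\sqrt{15}}{3}\right) 38 = -1330 - \frac{38 \sqrt{15}}{3}$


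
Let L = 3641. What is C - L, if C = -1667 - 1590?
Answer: -6898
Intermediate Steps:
C = -3257
C - L = -3257 - 1*3641 = -3257 - 3641 = -6898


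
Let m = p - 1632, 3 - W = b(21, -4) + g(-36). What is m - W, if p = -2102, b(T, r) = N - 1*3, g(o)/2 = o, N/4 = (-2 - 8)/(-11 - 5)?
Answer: -7619/2 ≈ -3809.5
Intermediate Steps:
N = 5/2 (N = 4*((-2 - 8)/(-11 - 5)) = 4*(-10/(-16)) = 4*(-10*(-1/16)) = 4*(5/8) = 5/2 ≈ 2.5000)
g(o) = 2*o
b(T, r) = -½ (b(T, r) = 5/2 - 1*3 = 5/2 - 3 = -½)
W = 151/2 (W = 3 - (-½ + 2*(-36)) = 3 - (-½ - 72) = 3 - 1*(-145/2) = 3 + 145/2 = 151/2 ≈ 75.500)
m = -3734 (m = -2102 - 1632 = -3734)
m - W = -3734 - 1*151/2 = -3734 - 151/2 = -7619/2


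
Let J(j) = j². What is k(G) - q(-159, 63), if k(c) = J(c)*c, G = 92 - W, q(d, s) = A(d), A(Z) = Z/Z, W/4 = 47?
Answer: -884737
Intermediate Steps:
W = 188 (W = 4*47 = 188)
A(Z) = 1
q(d, s) = 1
G = -96 (G = 92 - 1*188 = 92 - 188 = -96)
k(c) = c³ (k(c) = c²*c = c³)
k(G) - q(-159, 63) = (-96)³ - 1*1 = -884736 - 1 = -884737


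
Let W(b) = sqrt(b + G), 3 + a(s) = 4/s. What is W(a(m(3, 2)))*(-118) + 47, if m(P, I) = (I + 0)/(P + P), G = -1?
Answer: 47 - 236*sqrt(2) ≈ -286.75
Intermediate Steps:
m(P, I) = I/(2*P) (m(P, I) = I/((2*P)) = I*(1/(2*P)) = I/(2*P))
a(s) = -3 + 4/s
W(b) = sqrt(-1 + b) (W(b) = sqrt(b - 1) = sqrt(-1 + b))
W(a(m(3, 2)))*(-118) + 47 = sqrt(-1 + (-3 + 4/(((1/2)*2/3))))*(-118) + 47 = sqrt(-1 + (-3 + 4/(((1/2)*2*(1/3)))))*(-118) + 47 = sqrt(-1 + (-3 + 4/(1/3)))*(-118) + 47 = sqrt(-1 + (-3 + 4*3))*(-118) + 47 = sqrt(-1 + (-3 + 12))*(-118) + 47 = sqrt(-1 + 9)*(-118) + 47 = sqrt(8)*(-118) + 47 = (2*sqrt(2))*(-118) + 47 = -236*sqrt(2) + 47 = 47 - 236*sqrt(2)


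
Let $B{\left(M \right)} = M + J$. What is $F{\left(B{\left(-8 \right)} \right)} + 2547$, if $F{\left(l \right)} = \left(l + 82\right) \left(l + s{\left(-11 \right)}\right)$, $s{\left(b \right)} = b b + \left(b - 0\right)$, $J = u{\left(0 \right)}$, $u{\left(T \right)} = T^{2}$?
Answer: $10095$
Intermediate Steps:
$J = 0$ ($J = 0^{2} = 0$)
$B{\left(M \right)} = M$ ($B{\left(M \right)} = M + 0 = M$)
$s{\left(b \right)} = b + b^{2}$ ($s{\left(b \right)} = b^{2} + \left(b + 0\right) = b^{2} + b = b + b^{2}$)
$F{\left(l \right)} = \left(82 + l\right) \left(110 + l\right)$ ($F{\left(l \right)} = \left(l + 82\right) \left(l - 11 \left(1 - 11\right)\right) = \left(82 + l\right) \left(l - -110\right) = \left(82 + l\right) \left(l + 110\right) = \left(82 + l\right) \left(110 + l\right)$)
$F{\left(B{\left(-8 \right)} \right)} + 2547 = \left(9020 + \left(-8\right)^{2} + 192 \left(-8\right)\right) + 2547 = \left(9020 + 64 - 1536\right) + 2547 = 7548 + 2547 = 10095$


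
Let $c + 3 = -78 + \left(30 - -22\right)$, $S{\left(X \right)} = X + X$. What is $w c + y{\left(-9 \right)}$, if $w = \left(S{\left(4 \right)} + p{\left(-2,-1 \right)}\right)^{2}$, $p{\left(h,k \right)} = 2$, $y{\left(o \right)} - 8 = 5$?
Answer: $-2887$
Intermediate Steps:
$y{\left(o \right)} = 13$ ($y{\left(o \right)} = 8 + 5 = 13$)
$S{\left(X \right)} = 2 X$
$c = -29$ ($c = -3 + \left(-78 + \left(30 - -22\right)\right) = -3 + \left(-78 + \left(30 + 22\right)\right) = -3 + \left(-78 + 52\right) = -3 - 26 = -29$)
$w = 100$ ($w = \left(2 \cdot 4 + 2\right)^{2} = \left(8 + 2\right)^{2} = 10^{2} = 100$)
$w c + y{\left(-9 \right)} = 100 \left(-29\right) + 13 = -2900 + 13 = -2887$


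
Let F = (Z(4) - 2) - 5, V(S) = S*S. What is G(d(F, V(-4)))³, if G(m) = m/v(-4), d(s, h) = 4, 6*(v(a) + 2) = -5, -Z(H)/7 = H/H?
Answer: -13824/4913 ≈ -2.8138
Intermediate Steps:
V(S) = S²
Z(H) = -7 (Z(H) = -7*H/H = -7*1 = -7)
v(a) = -17/6 (v(a) = -2 + (⅙)*(-5) = -2 - ⅚ = -17/6)
F = -14 (F = (-7 - 2) - 5 = -9 - 5 = -14)
G(m) = -6*m/17 (G(m) = m/(-17/6) = m*(-6/17) = -6*m/17)
G(d(F, V(-4)))³ = (-6/17*4)³ = (-24/17)³ = -13824/4913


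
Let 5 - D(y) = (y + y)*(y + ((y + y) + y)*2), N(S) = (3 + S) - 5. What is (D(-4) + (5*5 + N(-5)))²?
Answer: 40401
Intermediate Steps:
N(S) = -2 + S
D(y) = 5 - 14*y² (D(y) = 5 - (y + y)*(y + ((y + y) + y)*2) = 5 - 2*y*(y + (2*y + y)*2) = 5 - 2*y*(y + (3*y)*2) = 5 - 2*y*(y + 6*y) = 5 - 2*y*7*y = 5 - 14*y²)
(D(-4) + (5*5 + N(-5)))² = ((5 - 14*(-4)²) + (5*5 + (-2 - 5)))² = ((5 - 14*16) + (25 - 7))² = ((5 - 224) + 18)² = (-219 + 18)² = (-201)² = 40401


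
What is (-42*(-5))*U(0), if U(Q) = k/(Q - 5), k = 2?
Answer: -84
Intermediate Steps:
U(Q) = 2/(-5 + Q) (U(Q) = 2/(Q - 5) = 2/(-5 + Q))
(-42*(-5))*U(0) = (-42*(-5))*(2/(-5 + 0)) = 210*(2/(-5)) = 210*(2*(-⅕)) = 210*(-⅖) = -84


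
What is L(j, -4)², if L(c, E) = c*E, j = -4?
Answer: 256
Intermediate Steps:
L(c, E) = E*c
L(j, -4)² = (-4*(-4))² = 16² = 256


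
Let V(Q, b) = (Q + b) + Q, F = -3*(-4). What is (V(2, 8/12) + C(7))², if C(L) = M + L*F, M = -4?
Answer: 64516/9 ≈ 7168.4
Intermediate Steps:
F = 12
V(Q, b) = b + 2*Q
C(L) = -4 + 12*L (C(L) = -4 + L*12 = -4 + 12*L)
(V(2, 8/12) + C(7))² = ((8/12 + 2*2) + (-4 + 12*7))² = ((8*(1/12) + 4) + (-4 + 84))² = ((⅔ + 4) + 80)² = (14/3 + 80)² = (254/3)² = 64516/9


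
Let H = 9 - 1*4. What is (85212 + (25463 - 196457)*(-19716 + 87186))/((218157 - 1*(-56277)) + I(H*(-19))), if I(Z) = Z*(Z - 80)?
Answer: -11536879968/291059 ≈ -39638.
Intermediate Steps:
H = 5 (H = 9 - 4 = 5)
I(Z) = Z*(-80 + Z)
(85212 + (25463 - 196457)*(-19716 + 87186))/((218157 - 1*(-56277)) + I(H*(-19))) = (85212 + (25463 - 196457)*(-19716 + 87186))/((218157 - 1*(-56277)) + (5*(-19))*(-80 + 5*(-19))) = (85212 - 170994*67470)/((218157 + 56277) - 95*(-80 - 95)) = (85212 - 11536965180)/(274434 - 95*(-175)) = -11536879968/(274434 + 16625) = -11536879968/291059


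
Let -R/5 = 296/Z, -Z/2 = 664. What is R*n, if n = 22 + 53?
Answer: 13875/166 ≈ 83.584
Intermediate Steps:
Z = -1328 (Z = -2*664 = -1328)
n = 75
R = 185/166 (R = -1480/(-1328) = -1480*(-1)/1328 = -5*(-37/166) = 185/166 ≈ 1.1145)
R*n = (185/166)*75 = 13875/166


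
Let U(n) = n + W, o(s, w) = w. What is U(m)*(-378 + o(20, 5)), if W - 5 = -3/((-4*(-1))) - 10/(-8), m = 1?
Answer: -4849/2 ≈ -2424.5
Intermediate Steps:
W = 11/2 (W = 5 + (-3/((-4*(-1))) - 10/(-8)) = 5 + (-3/4 - 10*(-⅛)) = 5 + (-3*¼ + 5/4) = 5 + (-¾ + 5/4) = 5 + ½ = 11/2 ≈ 5.5000)
U(n) = 11/2 + n (U(n) = n + 11/2 = 11/2 + n)
U(m)*(-378 + o(20, 5)) = (11/2 + 1)*(-378 + 5) = (13/2)*(-373) = -4849/2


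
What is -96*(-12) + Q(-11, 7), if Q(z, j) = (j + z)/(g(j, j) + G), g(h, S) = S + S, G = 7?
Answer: 24188/21 ≈ 1151.8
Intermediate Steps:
g(h, S) = 2*S
Q(z, j) = (j + z)/(7 + 2*j) (Q(z, j) = (j + z)/(2*j + 7) = (j + z)/(7 + 2*j))
-96*(-12) + Q(-11, 7) = -96*(-12) + (7 - 11)/(7 + 2*7) = 1152 - 4/(7 + 14) = 1152 - 4/21 = 24188/21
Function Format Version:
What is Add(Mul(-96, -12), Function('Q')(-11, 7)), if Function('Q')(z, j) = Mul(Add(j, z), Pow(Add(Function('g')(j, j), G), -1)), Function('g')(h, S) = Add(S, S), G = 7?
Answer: Rational(24188, 21) ≈ 1151.8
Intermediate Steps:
Function('g')(h, S) = Mul(2, S)
Function('Q')(z, j) = Mul(Pow(Add(7, Mul(2, j)), -1), Add(j, z)) (Function('Q')(z, j) = Mul(Add(j, z), Pow(Add(Mul(2, j), 7), -1)) = Mul(Add(j, z), Pow(Add(7, Mul(2, j)), -1)) = Mul(Pow(Add(7, Mul(2, j)), -1), Add(j, z)))
Add(Mul(-96, -12), Function('Q')(-11, 7)) = Add(Mul(-96, -12), Mul(Pow(Add(7, Mul(2, 7)), -1), Add(7, -11))) = Add(1152, Mul(Pow(Add(7, 14), -1), -4)) = Add(1152, Mul(Pow(21, -1), -4)) = Add(1152, Mul(Rational(1, 21), -4)) = Add(1152, Rational(-4, 21)) = Rational(24188, 21)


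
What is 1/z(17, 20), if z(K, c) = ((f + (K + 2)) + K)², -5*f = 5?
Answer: 1/1225 ≈ 0.00081633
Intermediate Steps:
f = -1 (f = -⅕*5 = -1)
z(K, c) = (1 + 2*K)² (z(K, c) = ((-1 + (K + 2)) + K)² = ((-1 + (2 + K)) + K)² = ((1 + K) + K)² = (1 + 2*K)²)
1/z(17, 20) = 1/((1 + 2*17)²) = 1/((1 + 34)²) = 1/(35²) = 1/1225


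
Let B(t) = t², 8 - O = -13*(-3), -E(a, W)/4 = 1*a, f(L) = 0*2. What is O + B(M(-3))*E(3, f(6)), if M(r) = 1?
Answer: -43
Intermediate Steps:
f(L) = 0
E(a, W) = -4*a
O = -31 (O = 8 - (-13)*(-3) = 8 - 1*39 = 8 - 39 = -31)
O + B(M(-3))*E(3, f(6)) = -31 + 1²*(-4*3) = -31 + 1*(-12) = -31 - 12 = -43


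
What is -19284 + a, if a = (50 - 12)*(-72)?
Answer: -22020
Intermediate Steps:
a = -2736 (a = 38*(-72) = -2736)
-19284 + a = -19284 - 2736 = -22020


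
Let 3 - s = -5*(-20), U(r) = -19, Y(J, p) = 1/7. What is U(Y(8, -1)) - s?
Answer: 78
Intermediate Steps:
Y(J, p) = ⅐
s = -97 (s = 3 - (-5)*(-20) = 3 - 1*100 = 3 - 100 = -97)
U(Y(8, -1)) - s = -19 - 1*(-97) = -19 + 97 = 78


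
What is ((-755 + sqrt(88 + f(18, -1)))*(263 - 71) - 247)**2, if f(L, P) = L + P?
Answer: 21088943569 - 55759488*sqrt(105) ≈ 2.0518e+10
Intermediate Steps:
((-755 + sqrt(88 + f(18, -1)))*(263 - 71) - 247)**2 = ((-755 + sqrt(88 + (18 - 1)))*(263 - 71) - 247)**2 = ((-755 + sqrt(88 + 17))*192 - 247)**2 = ((-755 + sqrt(105))*192 - 247)**2 = ((-144960 + 192*sqrt(105)) - 247)**2 = (-145207 + 192*sqrt(105))**2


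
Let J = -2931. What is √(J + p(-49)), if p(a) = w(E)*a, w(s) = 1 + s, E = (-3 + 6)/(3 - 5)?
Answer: I*√11626/2 ≈ 53.912*I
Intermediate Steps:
E = -3/2 (E = 3/(-2) = 3*(-½) = -3/2 ≈ -1.5000)
p(a) = -a/2 (p(a) = (1 - 3/2)*a = -a/2)
√(J + p(-49)) = √(-2931 - ½*(-49)) = √(-2931 + 49/2) = √(-5813/2) = I*√11626/2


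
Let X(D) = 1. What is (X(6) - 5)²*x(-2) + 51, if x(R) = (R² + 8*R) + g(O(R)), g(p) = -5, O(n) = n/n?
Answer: -221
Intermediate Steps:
O(n) = 1
x(R) = -5 + R² + 8*R (x(R) = (R² + 8*R) - 5 = -5 + R² + 8*R)
(X(6) - 5)²*x(-2) + 51 = (1 - 5)²*(-5 + (-2)² + 8*(-2)) + 51 = (-4)²*(-5 + 4 - 16) + 51 = 16*(-17) + 51 = -272 + 51 = -221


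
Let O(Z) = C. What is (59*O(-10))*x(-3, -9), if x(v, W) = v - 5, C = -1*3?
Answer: 1416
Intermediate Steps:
C = -3
x(v, W) = -5 + v
O(Z) = -3
(59*O(-10))*x(-3, -9) = (59*(-3))*(-5 - 3) = -177*(-8) = 1416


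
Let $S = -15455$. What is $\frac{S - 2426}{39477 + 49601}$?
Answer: $- \frac{17881}{89078} \approx -0.20073$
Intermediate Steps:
$\frac{S - 2426}{39477 + 49601} = \frac{-15455 - 2426}{39477 + 49601} = - \frac{17881}{89078}$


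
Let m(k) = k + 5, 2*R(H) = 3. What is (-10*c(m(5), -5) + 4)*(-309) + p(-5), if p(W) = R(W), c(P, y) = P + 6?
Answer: 96411/2 ≈ 48206.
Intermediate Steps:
R(H) = 3/2 (R(H) = (1/2)*3 = 3/2)
m(k) = 5 + k
c(P, y) = 6 + P
p(W) = 3/2
(-10*c(m(5), -5) + 4)*(-309) + p(-5) = (-10*(6 + (5 + 5)) + 4)*(-309) + 3/2 = (-10*(6 + 10) + 4)*(-309) + 3/2 = (-10*16 + 4)*(-309) + 3/2 = (-160 + 4)*(-309) + 3/2 = -156*(-309) + 3/2 = 48204 + 3/2 = 96411/2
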